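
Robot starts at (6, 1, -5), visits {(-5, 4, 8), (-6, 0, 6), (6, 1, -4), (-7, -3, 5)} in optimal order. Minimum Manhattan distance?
39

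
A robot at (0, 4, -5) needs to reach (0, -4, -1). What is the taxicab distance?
12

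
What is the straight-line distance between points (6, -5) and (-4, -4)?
10.0499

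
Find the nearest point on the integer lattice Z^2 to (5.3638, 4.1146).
(5, 4)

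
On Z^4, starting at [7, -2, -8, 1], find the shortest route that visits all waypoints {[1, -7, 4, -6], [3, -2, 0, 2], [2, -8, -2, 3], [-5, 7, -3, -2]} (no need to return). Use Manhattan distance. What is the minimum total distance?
71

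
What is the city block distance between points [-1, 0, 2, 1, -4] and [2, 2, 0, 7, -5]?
14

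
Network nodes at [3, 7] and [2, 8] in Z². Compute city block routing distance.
2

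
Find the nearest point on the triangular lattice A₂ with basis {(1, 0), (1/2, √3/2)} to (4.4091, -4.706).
(4.5, -4.33)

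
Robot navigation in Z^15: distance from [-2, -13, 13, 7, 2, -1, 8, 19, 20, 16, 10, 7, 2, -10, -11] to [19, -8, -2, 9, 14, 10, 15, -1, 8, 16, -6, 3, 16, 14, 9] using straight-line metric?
54.7449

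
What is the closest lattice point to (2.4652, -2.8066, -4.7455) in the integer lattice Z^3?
(2, -3, -5)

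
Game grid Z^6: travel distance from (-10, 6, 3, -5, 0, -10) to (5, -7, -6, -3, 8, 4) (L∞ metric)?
15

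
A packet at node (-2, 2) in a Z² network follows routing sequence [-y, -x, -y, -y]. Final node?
(-3, -1)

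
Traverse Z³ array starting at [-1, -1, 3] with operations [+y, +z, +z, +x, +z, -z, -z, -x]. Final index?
(-1, 0, 4)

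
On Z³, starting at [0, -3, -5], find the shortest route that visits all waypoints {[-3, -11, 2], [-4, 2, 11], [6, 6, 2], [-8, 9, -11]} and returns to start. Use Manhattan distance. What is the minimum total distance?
120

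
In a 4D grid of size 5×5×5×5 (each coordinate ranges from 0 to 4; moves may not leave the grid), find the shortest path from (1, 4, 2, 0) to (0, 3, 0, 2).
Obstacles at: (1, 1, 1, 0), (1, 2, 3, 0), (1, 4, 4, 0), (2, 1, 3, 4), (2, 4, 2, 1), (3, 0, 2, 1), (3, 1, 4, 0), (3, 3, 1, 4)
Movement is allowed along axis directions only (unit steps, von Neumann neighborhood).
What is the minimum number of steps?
6
(one shortest path: (1, 4, 2, 0) → (0, 4, 2, 0) → (0, 3, 2, 0) → (0, 3, 1, 0) → (0, 3, 0, 0) → (0, 3, 0, 1) → (0, 3, 0, 2))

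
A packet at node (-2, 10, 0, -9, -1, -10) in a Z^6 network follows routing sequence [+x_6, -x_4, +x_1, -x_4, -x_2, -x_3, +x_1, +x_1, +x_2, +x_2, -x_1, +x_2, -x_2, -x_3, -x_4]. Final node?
(0, 11, -2, -12, -1, -9)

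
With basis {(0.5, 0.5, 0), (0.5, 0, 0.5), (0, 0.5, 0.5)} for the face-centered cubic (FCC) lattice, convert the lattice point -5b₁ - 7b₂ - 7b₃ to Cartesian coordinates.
(-6, -6, -7)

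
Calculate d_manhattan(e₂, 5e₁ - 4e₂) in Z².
10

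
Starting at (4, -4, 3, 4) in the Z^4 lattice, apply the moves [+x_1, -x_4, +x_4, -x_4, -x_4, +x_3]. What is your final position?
(5, -4, 4, 2)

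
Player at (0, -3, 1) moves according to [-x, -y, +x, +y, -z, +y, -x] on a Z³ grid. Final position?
(-1, -2, 0)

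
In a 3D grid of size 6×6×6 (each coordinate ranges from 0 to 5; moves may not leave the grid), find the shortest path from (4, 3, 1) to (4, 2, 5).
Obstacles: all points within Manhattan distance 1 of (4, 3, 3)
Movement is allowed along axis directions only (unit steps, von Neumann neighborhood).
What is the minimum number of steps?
7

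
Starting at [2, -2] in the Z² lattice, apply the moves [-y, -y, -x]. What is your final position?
(1, -4)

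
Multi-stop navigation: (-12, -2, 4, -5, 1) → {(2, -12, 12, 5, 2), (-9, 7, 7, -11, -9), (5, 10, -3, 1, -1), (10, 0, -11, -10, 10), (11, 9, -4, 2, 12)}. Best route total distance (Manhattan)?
193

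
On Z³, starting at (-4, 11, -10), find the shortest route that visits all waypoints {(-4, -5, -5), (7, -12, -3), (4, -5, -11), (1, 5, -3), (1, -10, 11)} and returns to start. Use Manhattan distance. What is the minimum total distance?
122
(one optimal route: (-4, 11, -10) → (-4, -5, -5) → (4, -5, -11) → (7, -12, -3) → (1, -10, 11) → (1, 5, -3) → (-4, 11, -10))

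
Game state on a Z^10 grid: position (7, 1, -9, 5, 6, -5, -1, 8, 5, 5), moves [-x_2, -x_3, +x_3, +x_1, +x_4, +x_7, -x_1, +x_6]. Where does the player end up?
(7, 0, -9, 6, 6, -4, 0, 8, 5, 5)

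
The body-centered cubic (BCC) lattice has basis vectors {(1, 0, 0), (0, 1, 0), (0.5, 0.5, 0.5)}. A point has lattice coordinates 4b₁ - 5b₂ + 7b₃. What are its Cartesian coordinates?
(7.5, -1.5, 3.5)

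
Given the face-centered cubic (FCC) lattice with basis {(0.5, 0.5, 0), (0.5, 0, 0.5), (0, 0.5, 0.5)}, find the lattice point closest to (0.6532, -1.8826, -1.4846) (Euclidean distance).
(0.5, -2, -1.5)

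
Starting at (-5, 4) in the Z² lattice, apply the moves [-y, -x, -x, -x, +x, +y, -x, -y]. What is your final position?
(-8, 3)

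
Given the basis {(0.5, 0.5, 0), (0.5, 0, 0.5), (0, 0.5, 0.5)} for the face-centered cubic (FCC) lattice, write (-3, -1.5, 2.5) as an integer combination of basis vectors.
-7b₁ + b₂ + 4b₃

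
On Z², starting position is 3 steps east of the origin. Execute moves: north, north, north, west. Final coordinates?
(2, 3)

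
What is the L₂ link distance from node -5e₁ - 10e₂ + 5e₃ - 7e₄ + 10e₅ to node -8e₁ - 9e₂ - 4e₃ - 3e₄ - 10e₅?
22.5167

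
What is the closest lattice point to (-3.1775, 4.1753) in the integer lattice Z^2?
(-3, 4)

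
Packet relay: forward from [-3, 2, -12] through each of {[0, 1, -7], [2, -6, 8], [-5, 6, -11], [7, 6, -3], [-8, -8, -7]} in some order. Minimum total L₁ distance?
87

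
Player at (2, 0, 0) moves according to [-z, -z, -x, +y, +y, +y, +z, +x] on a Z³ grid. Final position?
(2, 3, -1)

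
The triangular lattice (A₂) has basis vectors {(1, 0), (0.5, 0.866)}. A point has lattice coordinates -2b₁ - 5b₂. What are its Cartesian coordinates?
(-4.5, -4.33)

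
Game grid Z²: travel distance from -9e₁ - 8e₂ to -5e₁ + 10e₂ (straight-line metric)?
18.4391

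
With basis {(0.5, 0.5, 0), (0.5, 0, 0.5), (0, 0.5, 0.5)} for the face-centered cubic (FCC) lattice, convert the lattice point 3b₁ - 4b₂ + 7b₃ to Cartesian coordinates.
(-0.5, 5, 1.5)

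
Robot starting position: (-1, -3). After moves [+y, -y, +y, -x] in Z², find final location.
(-2, -2)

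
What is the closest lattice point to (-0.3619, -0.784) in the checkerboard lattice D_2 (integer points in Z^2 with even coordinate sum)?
(-1, -1)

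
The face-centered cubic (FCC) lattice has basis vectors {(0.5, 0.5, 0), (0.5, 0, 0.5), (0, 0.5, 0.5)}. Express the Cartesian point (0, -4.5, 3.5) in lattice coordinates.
-8b₁ + 8b₂ - b₃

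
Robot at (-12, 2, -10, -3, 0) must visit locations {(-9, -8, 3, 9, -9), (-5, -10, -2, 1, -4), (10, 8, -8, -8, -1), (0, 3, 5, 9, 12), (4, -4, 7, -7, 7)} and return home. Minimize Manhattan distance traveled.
214
(one optimal route: (-12, 2, -10, -3, 0) → (-5, -10, -2, 1, -4) → (-9, -8, 3, 9, -9) → (0, 3, 5, 9, 12) → (4, -4, 7, -7, 7) → (10, 8, -8, -8, -1) → (-12, 2, -10, -3, 0))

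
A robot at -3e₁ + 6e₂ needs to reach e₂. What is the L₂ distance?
5.83095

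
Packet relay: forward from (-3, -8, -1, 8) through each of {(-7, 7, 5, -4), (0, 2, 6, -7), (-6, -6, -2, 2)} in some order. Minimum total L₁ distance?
55
(one optimal route: (-3, -8, -1, 8) → (-6, -6, -2, 2) → (-7, 7, 5, -4) → (0, 2, 6, -7))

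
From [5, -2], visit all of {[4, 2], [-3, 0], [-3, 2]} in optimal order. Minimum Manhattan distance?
14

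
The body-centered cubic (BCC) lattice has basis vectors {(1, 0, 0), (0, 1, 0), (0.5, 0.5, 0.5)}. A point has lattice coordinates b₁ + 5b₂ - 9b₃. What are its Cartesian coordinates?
(-3.5, 0.5, -4.5)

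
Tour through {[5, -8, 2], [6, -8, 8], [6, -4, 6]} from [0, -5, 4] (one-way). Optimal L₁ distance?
22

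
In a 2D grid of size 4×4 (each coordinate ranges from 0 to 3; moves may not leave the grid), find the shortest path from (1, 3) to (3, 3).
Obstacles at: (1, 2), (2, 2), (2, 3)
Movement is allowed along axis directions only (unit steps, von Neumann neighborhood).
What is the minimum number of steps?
8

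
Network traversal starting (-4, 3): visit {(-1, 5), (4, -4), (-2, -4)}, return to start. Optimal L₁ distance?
34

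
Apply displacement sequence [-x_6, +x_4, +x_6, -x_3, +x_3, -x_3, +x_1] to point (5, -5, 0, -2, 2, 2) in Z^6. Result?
(6, -5, -1, -1, 2, 2)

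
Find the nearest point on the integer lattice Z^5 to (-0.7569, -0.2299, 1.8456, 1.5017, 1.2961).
(-1, 0, 2, 2, 1)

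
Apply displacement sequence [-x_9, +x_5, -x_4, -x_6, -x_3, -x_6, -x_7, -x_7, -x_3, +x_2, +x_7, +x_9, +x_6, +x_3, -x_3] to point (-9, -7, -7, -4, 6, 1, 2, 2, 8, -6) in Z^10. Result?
(-9, -6, -9, -5, 7, 0, 1, 2, 8, -6)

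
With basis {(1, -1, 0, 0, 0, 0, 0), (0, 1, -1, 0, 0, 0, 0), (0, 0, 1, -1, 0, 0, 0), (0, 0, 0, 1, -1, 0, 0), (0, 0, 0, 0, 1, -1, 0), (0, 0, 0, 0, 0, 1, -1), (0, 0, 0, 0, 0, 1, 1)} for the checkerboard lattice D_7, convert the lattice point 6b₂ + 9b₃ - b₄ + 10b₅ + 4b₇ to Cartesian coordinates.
(0, 6, 3, -10, 11, -6, 4)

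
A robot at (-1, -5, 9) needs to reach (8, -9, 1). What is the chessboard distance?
9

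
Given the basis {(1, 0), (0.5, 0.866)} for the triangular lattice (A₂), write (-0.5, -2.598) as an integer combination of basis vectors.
b₁ - 3b₂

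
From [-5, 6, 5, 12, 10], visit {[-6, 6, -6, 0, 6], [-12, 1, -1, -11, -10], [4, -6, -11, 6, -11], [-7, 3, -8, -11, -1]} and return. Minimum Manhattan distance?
190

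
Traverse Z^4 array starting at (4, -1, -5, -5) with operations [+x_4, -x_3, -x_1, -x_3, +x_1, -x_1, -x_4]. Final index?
(3, -1, -7, -5)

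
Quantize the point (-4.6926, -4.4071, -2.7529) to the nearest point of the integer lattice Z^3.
(-5, -4, -3)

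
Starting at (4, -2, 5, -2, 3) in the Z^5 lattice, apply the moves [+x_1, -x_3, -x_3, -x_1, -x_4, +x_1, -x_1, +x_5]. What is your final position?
(4, -2, 3, -3, 4)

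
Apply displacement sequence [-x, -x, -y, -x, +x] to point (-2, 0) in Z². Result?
(-4, -1)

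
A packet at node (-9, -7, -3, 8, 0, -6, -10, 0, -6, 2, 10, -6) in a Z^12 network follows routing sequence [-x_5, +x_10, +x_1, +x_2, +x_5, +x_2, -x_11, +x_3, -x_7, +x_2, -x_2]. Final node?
(-8, -5, -2, 8, 0, -6, -11, 0, -6, 3, 9, -6)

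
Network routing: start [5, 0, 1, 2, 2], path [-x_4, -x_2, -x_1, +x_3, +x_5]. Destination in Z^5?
(4, -1, 2, 1, 3)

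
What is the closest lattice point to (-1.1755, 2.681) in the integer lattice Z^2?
(-1, 3)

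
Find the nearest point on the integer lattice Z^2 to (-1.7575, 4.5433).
(-2, 5)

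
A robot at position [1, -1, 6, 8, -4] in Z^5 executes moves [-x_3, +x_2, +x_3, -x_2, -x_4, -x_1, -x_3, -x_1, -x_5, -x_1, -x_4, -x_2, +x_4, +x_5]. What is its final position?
(-2, -2, 5, 7, -4)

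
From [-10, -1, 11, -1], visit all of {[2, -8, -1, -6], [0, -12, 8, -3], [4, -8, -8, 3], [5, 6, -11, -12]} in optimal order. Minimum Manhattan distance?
95
(one optimal route: (-10, -1, 11, -1) → (0, -12, 8, -3) → (2, -8, -1, -6) → (4, -8, -8, 3) → (5, 6, -11, -12))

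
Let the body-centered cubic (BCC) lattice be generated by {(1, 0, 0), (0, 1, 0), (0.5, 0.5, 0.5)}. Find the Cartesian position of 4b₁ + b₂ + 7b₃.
(7.5, 4.5, 3.5)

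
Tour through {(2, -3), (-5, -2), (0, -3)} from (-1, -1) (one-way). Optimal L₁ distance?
13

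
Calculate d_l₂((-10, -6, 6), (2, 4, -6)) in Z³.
19.6977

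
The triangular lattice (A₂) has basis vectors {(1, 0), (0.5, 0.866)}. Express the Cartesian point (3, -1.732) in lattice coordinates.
4b₁ - 2b₂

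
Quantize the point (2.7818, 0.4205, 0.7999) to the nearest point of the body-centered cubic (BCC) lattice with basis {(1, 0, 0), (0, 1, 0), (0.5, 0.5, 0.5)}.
(2.5, 0.5, 0.5)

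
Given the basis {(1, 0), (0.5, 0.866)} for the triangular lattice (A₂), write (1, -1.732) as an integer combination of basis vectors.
2b₁ - 2b₂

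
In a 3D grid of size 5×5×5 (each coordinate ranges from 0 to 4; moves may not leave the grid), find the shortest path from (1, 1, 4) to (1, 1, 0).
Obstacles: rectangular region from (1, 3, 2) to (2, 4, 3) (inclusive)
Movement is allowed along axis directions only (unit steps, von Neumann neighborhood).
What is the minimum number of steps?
4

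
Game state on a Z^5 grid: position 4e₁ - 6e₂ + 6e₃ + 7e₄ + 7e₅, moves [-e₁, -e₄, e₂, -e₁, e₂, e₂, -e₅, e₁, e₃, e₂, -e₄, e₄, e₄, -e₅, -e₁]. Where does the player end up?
(2, -2, 7, 7, 5)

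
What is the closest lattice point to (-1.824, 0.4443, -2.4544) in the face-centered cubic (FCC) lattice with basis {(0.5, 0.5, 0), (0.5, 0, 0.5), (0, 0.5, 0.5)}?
(-2, 0.5, -2.5)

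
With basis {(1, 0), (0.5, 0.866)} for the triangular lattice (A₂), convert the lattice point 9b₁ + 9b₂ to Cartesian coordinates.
(13.5, 7.794)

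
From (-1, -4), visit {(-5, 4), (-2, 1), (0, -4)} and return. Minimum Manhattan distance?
26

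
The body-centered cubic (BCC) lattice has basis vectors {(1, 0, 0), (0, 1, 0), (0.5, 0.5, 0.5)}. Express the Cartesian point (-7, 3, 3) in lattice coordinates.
-10b₁ + 6b₃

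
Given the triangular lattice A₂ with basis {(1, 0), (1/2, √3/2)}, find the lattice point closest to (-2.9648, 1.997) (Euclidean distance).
(-3, 1.732)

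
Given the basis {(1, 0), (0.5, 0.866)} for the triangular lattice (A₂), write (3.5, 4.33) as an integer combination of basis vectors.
b₁ + 5b₂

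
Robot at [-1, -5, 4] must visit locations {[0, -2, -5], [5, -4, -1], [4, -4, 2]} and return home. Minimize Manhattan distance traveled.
36
(one optimal route: (-1, -5, 4) → (0, -2, -5) → (5, -4, -1) → (4, -4, 2) → (-1, -5, 4))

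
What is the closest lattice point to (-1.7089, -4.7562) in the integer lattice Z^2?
(-2, -5)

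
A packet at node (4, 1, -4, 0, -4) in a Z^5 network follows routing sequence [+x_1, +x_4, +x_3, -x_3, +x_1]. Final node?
(6, 1, -4, 1, -4)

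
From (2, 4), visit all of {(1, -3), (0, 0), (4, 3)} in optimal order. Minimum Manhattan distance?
14
(one optimal route: (2, 4) → (4, 3) → (0, 0) → (1, -3))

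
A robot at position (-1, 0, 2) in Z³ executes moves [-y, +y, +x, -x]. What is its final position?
(-1, 0, 2)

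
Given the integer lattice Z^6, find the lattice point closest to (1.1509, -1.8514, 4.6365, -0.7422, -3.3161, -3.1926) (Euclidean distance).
(1, -2, 5, -1, -3, -3)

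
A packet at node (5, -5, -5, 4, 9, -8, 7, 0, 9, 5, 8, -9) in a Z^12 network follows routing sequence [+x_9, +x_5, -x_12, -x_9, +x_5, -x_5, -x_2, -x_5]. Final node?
(5, -6, -5, 4, 9, -8, 7, 0, 9, 5, 8, -10)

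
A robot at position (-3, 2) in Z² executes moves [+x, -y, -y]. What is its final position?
(-2, 0)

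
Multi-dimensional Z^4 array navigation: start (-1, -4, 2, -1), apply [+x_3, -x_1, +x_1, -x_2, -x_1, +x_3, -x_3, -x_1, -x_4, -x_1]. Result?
(-4, -5, 3, -2)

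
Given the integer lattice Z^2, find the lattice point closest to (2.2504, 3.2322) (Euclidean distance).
(2, 3)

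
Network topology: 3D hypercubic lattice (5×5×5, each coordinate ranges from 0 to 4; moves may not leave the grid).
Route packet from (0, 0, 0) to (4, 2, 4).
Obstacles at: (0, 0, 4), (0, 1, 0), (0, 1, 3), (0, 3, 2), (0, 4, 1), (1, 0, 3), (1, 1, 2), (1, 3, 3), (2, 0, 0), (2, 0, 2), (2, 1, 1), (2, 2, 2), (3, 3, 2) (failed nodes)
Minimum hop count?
10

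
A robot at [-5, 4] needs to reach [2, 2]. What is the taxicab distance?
9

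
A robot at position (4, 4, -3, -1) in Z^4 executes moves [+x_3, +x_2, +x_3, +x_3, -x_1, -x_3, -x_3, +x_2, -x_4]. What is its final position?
(3, 6, -2, -2)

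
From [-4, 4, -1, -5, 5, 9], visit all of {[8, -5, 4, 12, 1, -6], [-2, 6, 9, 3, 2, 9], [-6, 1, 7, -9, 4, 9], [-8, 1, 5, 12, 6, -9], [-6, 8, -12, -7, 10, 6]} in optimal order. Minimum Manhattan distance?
166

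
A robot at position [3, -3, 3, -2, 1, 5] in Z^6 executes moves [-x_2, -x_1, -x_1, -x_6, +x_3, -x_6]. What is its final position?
(1, -4, 4, -2, 1, 3)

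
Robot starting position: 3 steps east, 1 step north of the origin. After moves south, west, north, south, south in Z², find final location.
(2, -1)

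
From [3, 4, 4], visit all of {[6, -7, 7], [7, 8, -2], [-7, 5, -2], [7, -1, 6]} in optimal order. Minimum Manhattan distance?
59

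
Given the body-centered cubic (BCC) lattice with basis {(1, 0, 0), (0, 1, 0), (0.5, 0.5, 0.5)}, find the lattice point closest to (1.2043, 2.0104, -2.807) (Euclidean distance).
(1, 2, -3)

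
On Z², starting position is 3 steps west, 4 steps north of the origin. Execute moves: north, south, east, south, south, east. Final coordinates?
(-1, 2)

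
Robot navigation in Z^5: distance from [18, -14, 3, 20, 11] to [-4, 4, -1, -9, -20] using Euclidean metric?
51.2445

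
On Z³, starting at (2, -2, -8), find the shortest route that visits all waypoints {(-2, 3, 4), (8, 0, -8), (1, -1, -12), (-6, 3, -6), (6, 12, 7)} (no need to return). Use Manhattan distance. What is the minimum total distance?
71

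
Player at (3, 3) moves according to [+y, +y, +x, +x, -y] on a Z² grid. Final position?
(5, 4)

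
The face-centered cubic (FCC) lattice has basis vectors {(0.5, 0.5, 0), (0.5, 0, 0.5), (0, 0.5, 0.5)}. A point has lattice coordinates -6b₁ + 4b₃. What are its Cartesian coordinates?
(-3, -1, 2)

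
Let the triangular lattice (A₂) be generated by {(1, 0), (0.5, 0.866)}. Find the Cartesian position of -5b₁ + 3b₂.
(-3.5, 2.598)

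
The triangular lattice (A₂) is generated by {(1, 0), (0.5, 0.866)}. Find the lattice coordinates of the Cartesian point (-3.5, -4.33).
-b₁ - 5b₂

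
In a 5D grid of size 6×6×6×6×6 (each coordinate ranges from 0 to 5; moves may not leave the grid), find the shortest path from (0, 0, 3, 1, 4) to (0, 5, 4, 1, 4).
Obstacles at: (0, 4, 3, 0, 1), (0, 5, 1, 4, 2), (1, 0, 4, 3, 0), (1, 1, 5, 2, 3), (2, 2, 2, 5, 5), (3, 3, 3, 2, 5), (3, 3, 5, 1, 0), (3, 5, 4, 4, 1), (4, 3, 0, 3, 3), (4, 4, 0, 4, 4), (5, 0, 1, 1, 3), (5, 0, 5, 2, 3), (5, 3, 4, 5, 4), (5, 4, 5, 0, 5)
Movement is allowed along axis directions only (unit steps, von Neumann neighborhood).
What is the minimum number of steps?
6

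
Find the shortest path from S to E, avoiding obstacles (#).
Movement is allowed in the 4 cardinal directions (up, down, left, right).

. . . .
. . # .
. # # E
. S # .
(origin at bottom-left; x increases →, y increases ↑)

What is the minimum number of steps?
9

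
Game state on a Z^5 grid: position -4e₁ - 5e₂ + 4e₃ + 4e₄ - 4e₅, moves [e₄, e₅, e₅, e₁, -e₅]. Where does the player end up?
(-3, -5, 4, 5, -3)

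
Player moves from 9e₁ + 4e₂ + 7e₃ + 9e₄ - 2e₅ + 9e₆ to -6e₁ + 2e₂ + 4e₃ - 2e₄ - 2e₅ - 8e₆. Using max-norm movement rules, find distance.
17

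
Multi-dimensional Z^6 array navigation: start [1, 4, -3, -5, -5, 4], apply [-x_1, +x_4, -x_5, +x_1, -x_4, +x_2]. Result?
(1, 5, -3, -5, -6, 4)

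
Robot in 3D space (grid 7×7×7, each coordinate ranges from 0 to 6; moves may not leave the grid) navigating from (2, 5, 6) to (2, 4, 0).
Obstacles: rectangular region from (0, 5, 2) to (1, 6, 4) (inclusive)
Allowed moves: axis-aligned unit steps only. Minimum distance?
7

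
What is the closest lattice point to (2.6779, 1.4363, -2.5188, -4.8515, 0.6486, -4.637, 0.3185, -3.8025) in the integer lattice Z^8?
(3, 1, -3, -5, 1, -5, 0, -4)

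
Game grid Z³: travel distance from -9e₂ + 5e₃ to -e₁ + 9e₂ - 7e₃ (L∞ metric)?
18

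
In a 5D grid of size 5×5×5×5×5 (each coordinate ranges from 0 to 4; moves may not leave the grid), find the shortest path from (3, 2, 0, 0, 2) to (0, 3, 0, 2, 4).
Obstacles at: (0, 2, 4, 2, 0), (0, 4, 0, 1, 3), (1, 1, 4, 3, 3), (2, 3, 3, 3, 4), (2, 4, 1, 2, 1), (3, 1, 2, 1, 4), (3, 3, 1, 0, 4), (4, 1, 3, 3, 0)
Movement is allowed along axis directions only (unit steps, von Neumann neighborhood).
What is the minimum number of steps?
8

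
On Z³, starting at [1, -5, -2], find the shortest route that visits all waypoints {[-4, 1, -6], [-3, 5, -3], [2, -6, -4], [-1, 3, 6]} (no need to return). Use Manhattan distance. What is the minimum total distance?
40
(one optimal route: (1, -5, -2) → (2, -6, -4) → (-4, 1, -6) → (-3, 5, -3) → (-1, 3, 6))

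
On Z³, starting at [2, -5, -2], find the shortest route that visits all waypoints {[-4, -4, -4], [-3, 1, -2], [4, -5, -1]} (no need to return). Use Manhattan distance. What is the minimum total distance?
23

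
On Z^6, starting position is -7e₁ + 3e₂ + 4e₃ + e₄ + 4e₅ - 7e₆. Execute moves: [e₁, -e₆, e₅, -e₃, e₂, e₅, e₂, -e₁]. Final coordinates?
(-7, 5, 3, 1, 6, -8)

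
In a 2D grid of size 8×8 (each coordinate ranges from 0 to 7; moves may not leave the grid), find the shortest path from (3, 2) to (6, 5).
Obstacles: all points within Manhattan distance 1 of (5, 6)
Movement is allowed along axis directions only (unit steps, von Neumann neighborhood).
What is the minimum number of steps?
6
(one shortest path: (3, 2) → (4, 2) → (5, 2) → (6, 2) → (6, 3) → (6, 4) → (6, 5))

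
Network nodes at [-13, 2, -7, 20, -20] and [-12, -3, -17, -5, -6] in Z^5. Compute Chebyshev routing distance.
25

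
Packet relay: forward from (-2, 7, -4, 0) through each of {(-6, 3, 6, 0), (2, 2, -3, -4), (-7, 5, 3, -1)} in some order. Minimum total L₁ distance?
42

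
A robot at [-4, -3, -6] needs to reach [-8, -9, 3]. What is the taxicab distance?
19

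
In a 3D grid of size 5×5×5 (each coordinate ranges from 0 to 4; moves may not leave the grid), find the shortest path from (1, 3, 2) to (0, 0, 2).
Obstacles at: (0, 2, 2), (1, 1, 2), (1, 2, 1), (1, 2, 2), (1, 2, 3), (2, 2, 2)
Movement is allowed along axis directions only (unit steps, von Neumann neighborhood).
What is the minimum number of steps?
6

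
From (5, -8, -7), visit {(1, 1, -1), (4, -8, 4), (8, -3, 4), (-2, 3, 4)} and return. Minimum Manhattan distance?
66
(one optimal route: (5, -8, -7) → (1, 1, -1) → (-2, 3, 4) → (8, -3, 4) → (4, -8, 4) → (5, -8, -7))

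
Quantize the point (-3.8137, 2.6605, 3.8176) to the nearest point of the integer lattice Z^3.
(-4, 3, 4)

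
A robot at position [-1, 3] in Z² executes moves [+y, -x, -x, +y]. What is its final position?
(-3, 5)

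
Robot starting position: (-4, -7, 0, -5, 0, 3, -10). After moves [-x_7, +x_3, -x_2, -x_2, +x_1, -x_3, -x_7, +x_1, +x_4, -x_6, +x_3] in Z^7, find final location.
(-2, -9, 1, -4, 0, 2, -12)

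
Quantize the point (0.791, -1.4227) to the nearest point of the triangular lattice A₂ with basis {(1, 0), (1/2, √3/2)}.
(1, -1.732)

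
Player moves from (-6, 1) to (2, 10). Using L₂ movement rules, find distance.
12.0416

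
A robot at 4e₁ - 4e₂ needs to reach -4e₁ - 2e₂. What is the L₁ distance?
10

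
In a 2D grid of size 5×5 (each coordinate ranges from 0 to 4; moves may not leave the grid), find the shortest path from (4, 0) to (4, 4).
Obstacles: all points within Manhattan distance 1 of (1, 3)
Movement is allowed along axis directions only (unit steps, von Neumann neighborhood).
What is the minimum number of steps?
4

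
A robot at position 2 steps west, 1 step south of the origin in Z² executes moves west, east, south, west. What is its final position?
(-3, -2)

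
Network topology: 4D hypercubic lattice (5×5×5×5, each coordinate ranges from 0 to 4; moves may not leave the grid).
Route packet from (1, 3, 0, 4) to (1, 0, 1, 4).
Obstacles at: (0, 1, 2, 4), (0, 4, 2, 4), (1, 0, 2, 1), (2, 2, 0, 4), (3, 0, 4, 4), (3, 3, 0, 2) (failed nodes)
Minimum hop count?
4
(one shortest path: (1, 3, 0, 4) → (1, 2, 0, 4) → (1, 1, 0, 4) → (1, 0, 0, 4) → (1, 0, 1, 4))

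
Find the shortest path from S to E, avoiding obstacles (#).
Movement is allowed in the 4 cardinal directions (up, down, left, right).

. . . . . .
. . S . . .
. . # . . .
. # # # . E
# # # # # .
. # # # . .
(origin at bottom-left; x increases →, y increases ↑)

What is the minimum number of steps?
5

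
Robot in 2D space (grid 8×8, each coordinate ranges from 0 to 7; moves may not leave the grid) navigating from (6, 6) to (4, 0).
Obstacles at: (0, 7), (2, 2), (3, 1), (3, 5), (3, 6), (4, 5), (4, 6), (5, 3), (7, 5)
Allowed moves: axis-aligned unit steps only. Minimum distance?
8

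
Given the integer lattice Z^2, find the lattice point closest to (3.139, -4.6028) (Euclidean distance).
(3, -5)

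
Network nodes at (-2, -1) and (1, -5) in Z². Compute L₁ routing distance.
7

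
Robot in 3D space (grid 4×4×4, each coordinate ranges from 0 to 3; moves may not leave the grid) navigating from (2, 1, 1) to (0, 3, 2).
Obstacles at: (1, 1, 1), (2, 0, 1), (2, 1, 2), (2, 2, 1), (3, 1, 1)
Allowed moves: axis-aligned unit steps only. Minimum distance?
7
(one shortest path: (2, 1, 1) → (2, 1, 0) → (1, 1, 0) → (0, 1, 0) → (0, 2, 0) → (0, 3, 0) → (0, 3, 1) → (0, 3, 2))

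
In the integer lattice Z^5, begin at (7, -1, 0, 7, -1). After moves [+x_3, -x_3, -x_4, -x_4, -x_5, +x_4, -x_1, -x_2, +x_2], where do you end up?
(6, -1, 0, 6, -2)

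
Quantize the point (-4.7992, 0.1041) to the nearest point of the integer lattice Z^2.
(-5, 0)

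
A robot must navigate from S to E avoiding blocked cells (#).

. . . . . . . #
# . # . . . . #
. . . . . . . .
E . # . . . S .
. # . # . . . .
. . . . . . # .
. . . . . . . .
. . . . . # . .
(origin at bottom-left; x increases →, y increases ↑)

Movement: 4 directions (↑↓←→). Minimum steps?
8
(one shortest path: (6, 4) → (5, 4) → (4, 4) → (3, 4) → (3, 5) → (2, 5) → (1, 5) → (0, 5) → (0, 4))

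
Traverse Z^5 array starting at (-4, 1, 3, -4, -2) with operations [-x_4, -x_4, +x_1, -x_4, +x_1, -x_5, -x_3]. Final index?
(-2, 1, 2, -7, -3)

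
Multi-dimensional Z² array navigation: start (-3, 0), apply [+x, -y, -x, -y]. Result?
(-3, -2)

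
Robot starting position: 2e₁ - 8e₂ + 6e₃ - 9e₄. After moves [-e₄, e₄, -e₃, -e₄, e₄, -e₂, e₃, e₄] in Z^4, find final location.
(2, -9, 6, -8)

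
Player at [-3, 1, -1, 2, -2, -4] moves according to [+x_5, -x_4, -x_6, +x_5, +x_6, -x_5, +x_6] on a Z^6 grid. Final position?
(-3, 1, -1, 1, -1, -3)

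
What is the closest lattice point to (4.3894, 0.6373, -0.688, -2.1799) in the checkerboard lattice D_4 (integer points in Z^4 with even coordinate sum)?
(4, 1, -1, -2)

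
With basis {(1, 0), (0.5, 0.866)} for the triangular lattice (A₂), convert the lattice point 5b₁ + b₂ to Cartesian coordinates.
(5.5, 0.866)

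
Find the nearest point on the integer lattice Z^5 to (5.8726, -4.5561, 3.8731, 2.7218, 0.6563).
(6, -5, 4, 3, 1)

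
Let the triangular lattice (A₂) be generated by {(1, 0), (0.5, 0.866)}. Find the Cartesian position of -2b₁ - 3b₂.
(-3.5, -2.598)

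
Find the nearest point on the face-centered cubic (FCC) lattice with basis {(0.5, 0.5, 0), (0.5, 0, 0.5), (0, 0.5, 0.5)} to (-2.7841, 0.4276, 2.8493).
(-2.5, 0.5, 3)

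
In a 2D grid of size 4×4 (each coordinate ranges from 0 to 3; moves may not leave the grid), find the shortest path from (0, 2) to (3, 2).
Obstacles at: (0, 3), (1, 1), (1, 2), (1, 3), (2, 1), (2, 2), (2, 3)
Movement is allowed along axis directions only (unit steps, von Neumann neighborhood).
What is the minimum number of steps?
7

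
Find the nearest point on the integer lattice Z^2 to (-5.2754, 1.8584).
(-5, 2)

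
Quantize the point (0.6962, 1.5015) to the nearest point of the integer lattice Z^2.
(1, 2)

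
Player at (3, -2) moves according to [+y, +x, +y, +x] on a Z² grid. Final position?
(5, 0)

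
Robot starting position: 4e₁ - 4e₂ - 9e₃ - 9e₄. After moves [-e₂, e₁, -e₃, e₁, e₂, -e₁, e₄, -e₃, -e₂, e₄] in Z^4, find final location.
(5, -5, -11, -7)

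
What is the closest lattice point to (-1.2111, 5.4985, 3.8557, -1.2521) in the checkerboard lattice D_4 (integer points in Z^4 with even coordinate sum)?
(-1, 6, 4, -1)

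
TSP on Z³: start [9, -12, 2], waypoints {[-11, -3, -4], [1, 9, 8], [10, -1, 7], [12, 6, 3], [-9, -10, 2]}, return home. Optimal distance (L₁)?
120
(one optimal route: (9, -12, 2) → (10, -1, 7) → (12, 6, 3) → (1, 9, 8) → (-11, -3, -4) → (-9, -10, 2) → (9, -12, 2))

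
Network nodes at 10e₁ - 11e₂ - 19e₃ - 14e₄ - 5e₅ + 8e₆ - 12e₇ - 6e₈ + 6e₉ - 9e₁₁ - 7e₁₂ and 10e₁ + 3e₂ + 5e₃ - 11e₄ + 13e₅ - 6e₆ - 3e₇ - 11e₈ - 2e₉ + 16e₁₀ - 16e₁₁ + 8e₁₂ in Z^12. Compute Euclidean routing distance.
44.7325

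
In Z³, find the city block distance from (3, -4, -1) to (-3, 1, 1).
13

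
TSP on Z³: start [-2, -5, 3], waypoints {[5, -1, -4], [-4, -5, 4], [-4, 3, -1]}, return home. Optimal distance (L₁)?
50
(one optimal route: (-2, -5, 3) → (5, -1, -4) → (-4, 3, -1) → (-4, -5, 4) → (-2, -5, 3))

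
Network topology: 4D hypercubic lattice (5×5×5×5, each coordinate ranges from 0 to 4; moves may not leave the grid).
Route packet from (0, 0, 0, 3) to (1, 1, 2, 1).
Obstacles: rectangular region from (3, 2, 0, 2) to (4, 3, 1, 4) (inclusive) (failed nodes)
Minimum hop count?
6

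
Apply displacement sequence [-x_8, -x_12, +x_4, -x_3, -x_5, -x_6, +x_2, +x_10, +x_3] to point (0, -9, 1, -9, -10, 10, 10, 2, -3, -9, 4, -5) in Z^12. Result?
(0, -8, 1, -8, -11, 9, 10, 1, -3, -8, 4, -6)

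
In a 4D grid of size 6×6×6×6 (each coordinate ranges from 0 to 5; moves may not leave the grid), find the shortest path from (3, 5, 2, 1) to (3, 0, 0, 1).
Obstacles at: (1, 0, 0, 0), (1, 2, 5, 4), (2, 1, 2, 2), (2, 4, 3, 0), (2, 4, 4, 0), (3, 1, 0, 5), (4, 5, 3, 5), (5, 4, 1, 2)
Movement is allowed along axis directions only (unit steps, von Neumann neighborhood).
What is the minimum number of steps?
7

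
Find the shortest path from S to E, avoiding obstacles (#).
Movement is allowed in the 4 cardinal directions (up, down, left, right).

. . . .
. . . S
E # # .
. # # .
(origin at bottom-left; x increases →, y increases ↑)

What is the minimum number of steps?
4
(one shortest path: (3, 2) → (2, 2) → (1, 2) → (0, 2) → (0, 1))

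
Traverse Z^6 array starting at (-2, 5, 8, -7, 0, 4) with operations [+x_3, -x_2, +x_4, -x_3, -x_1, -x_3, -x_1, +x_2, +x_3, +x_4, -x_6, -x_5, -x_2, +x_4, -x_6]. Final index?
(-4, 4, 8, -4, -1, 2)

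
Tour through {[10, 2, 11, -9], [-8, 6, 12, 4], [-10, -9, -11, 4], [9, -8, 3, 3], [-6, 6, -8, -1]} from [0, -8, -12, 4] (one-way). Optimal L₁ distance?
133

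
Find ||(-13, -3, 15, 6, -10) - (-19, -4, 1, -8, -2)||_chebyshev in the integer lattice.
14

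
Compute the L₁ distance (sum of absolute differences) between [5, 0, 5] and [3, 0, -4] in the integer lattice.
11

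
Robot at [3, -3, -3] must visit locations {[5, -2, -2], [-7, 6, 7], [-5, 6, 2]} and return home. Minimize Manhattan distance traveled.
62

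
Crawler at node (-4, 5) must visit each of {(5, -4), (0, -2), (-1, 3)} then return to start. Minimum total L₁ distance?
36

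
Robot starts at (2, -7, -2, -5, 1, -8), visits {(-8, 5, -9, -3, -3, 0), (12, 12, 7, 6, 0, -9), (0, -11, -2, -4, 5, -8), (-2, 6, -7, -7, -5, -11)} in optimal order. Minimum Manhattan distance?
139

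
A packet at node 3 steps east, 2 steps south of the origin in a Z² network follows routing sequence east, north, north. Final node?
(4, 0)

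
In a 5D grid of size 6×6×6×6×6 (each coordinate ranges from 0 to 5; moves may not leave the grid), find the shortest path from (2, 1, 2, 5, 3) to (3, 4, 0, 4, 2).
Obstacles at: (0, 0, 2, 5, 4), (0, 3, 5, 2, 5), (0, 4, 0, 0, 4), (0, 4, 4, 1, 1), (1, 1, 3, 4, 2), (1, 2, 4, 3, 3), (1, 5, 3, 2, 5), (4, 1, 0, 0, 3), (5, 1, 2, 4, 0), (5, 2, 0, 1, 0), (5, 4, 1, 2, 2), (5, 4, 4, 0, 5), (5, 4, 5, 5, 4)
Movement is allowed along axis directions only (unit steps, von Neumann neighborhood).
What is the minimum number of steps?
8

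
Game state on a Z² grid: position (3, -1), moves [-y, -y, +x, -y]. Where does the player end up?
(4, -4)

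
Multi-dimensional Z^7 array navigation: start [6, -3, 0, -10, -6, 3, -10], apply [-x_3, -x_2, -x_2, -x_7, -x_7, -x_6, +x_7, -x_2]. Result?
(6, -6, -1, -10, -6, 2, -11)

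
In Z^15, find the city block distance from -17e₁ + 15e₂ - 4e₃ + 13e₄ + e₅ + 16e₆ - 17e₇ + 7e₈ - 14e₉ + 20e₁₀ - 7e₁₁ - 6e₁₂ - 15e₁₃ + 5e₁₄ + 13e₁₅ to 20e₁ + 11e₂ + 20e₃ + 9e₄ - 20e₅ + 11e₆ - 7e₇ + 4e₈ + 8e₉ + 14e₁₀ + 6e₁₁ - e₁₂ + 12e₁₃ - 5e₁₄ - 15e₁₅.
219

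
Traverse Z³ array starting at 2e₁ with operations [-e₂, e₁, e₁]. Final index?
(4, -1, 0)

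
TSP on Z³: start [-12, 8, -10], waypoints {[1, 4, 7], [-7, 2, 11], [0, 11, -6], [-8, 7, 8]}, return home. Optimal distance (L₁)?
86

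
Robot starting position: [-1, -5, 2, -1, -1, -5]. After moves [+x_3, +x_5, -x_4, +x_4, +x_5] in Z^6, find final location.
(-1, -5, 3, -1, 1, -5)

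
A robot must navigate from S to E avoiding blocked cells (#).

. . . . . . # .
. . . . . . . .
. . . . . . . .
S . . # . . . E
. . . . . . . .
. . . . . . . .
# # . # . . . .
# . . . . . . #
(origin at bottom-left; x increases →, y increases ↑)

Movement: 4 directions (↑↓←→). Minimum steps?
9
(one shortest path: (0, 4) → (1, 4) → (2, 4) → (2, 3) → (3, 3) → (4, 3) → (5, 3) → (6, 3) → (7, 3) → (7, 4))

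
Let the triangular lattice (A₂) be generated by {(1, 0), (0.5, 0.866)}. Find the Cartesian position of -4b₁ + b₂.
(-3.5, 0.866)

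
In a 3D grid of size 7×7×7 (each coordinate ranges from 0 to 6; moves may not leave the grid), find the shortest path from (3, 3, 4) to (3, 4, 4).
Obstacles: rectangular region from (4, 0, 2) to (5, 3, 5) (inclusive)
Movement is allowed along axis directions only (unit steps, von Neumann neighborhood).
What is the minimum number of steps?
1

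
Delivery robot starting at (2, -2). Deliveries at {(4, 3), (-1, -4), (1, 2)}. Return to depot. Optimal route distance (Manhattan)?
24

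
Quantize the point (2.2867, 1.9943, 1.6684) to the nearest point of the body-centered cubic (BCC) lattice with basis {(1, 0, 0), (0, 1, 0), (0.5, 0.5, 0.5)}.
(2, 2, 2)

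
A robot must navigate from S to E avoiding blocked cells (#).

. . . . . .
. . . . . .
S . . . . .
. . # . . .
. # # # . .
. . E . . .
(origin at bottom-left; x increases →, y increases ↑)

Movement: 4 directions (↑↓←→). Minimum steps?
5
(one shortest path: (0, 3) → (0, 2) → (0, 1) → (0, 0) → (1, 0) → (2, 0))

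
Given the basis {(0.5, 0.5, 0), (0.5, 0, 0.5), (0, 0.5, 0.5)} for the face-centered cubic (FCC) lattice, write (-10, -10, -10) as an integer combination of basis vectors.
-10b₁ - 10b₂ - 10b₃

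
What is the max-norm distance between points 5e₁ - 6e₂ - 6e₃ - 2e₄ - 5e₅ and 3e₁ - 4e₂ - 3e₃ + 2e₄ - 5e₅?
4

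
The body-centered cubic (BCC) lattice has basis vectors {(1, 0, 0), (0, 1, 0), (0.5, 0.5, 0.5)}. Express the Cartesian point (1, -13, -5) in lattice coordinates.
6b₁ - 8b₂ - 10b₃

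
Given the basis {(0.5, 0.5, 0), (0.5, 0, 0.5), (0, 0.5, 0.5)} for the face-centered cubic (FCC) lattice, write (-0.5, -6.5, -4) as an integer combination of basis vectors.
-3b₁ + 2b₂ - 10b₃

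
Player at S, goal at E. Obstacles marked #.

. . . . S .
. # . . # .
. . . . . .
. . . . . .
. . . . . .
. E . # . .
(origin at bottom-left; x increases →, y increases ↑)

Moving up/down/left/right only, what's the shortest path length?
8
(one shortest path: (4, 5) → (3, 5) → (2, 5) → (2, 4) → (2, 3) → (1, 3) → (1, 2) → (1, 1) → (1, 0))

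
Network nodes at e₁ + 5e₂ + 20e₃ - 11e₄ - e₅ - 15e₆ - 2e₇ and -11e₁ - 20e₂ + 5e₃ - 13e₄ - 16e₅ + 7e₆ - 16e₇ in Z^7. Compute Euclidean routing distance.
43.6234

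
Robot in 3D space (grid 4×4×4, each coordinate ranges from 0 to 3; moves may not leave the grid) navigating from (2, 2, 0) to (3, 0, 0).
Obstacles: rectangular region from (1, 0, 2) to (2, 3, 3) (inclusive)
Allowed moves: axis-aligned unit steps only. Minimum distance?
3
(one shortest path: (2, 2, 0) → (3, 2, 0) → (3, 1, 0) → (3, 0, 0))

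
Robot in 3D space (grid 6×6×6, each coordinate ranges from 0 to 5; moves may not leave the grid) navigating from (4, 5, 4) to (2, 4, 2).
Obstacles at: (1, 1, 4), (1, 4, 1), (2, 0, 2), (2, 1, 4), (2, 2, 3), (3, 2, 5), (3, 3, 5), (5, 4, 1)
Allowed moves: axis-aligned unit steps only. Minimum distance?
5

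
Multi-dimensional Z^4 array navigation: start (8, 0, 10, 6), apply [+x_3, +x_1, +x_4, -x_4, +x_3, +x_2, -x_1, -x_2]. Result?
(8, 0, 12, 6)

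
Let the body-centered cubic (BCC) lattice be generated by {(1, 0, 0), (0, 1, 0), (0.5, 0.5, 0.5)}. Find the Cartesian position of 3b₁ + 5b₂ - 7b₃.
(-0.5, 1.5, -3.5)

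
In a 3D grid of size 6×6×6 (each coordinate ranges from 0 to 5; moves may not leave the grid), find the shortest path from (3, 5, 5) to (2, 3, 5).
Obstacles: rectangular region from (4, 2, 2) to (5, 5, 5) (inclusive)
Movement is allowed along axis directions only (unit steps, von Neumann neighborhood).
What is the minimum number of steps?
3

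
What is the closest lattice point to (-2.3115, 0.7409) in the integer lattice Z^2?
(-2, 1)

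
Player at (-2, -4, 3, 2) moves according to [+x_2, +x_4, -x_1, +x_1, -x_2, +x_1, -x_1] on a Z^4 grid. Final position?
(-2, -4, 3, 3)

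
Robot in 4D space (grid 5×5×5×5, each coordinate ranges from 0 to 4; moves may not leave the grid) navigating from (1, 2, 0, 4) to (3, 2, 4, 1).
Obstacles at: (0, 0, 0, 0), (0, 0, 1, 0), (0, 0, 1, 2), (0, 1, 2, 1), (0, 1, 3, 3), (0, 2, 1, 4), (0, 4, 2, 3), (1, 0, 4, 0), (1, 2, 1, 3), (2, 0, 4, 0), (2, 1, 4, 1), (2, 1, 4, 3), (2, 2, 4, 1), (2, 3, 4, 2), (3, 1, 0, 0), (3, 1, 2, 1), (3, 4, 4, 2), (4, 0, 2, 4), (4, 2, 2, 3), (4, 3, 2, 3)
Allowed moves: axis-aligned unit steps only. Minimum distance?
9
(one shortest path: (1, 2, 0, 4) → (2, 2, 0, 4) → (3, 2, 0, 4) → (3, 2, 1, 4) → (3, 2, 2, 4) → (3, 2, 3, 4) → (3, 2, 4, 4) → (3, 2, 4, 3) → (3, 2, 4, 2) → (3, 2, 4, 1))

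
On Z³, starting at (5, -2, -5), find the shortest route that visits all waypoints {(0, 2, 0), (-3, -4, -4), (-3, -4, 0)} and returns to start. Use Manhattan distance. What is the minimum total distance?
38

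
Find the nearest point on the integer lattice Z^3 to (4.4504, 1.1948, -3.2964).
(4, 1, -3)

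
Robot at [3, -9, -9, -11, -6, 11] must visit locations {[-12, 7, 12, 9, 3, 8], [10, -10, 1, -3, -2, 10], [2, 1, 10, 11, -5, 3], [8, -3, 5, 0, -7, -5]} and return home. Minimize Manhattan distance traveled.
224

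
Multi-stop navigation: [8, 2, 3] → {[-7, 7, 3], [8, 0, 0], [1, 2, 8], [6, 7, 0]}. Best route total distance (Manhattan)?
48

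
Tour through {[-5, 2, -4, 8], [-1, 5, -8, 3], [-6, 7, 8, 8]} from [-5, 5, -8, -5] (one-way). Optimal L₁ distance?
46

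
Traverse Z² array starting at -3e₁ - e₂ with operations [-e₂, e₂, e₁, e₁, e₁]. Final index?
(0, -1)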